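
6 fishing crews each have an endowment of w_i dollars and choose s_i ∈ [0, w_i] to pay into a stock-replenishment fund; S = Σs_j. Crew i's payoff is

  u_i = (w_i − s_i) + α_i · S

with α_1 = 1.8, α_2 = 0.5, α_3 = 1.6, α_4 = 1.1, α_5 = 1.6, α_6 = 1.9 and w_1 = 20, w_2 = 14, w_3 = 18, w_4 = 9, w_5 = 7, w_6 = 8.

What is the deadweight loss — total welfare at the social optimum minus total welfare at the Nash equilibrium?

105

∂u_i/∂s_i = α_i − 1, so crew i contributes w_i if α_i > 1, else 0.
α_i > 1 for i ∈ {1, 3, 4, 5, 6}; NE contributions (20, 0, 18, 9, 7, 8), S = 62.
W^NE = Σw_i − S^NE + (Σα_i)·S^NE = 76 + 7.5·62 = 541.
Planner: ∂(Σu_j)/∂s_i = Σα_j − 1 = 7.5 > 0, so everyone contributes w_i; S^SO = 76, W^SO = 76 + 7.5·76 = 646.
Deadweight loss = 105.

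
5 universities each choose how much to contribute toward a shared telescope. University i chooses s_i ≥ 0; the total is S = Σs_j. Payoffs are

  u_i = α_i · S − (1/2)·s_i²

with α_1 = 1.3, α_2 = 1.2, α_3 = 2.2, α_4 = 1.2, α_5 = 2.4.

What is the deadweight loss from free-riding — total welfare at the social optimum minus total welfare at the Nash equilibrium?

110.92

University i's FOC: ∂u_i/∂s_i = α_i − s_i = 0, so s_i* = α_i.
NE contributions = (1.3, 1.2, 2.2, 1.2, 2.4); S = 8.3.
W^NE = (Σα)·S − ½Σα_i² = 8.3² − ½·15.17 = 61.305.
Planner sets s_i = Σα_j = 8.3 for every i, so S^SO = 5·8.3 = 41.5.
W^SO = (Σα)·S^SO − ½·5·(Σα)² = (5/2)·8.3² = 172.225.
Deadweight loss = W^SO − W^NE = 110.92.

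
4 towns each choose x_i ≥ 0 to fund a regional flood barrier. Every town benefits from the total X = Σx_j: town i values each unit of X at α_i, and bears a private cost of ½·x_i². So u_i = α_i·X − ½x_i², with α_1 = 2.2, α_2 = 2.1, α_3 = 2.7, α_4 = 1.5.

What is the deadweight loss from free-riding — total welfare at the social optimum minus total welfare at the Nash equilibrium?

81.645

Town i's FOC: ∂u_i/∂x_i = α_i − x_i = 0, so x_i* = α_i.
NE contributions = (2.2, 2.1, 2.7, 1.5); X = 8.5.
W^NE = (Σα)·X − ½Σα_i² = 8.5² − ½·18.79 = 62.855.
Planner sets x_i = Σα_j = 8.5 for every i, so X^SO = 4·8.5 = 34.
W^SO = (Σα)·X^SO − ½·4·(Σα)² = (4/2)·8.5² = 144.5.
Deadweight loss = W^SO − W^NE = 81.645.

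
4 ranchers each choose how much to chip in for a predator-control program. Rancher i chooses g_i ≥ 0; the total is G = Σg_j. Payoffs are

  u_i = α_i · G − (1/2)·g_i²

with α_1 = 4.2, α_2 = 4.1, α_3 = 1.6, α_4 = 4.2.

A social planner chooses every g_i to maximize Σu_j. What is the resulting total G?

56.4

Planner FOC: ∂(Σu_j)/∂g_i = (Σα_j) − g_i = 0, so g_i^SO = Σα_j = 14.1 for every i; G^SO = 56.4.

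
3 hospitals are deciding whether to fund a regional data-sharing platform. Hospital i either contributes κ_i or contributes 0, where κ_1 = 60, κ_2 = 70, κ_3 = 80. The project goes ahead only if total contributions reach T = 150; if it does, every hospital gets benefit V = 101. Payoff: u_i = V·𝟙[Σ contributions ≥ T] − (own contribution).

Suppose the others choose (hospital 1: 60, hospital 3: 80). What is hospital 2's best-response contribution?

Others' total = 140. Contributing 70 brings total to 210 ≥ 150: gain V − κ_2 = 31.
Best response: 70.

70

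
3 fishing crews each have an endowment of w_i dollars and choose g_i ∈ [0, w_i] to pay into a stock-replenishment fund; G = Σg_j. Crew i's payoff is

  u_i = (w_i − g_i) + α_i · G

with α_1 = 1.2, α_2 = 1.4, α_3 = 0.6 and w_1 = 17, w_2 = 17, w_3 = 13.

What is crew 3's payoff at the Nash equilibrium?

33.4

∂u_i/∂g_i = α_i − 1, so crew i contributes w_i if α_i > 1, else 0.
α_i > 1 for i ∈ {1, 2}; NE contributions (17, 17, 0), G = 34.
u_3 = (13 − 0) + 0.6·34 = 33.4.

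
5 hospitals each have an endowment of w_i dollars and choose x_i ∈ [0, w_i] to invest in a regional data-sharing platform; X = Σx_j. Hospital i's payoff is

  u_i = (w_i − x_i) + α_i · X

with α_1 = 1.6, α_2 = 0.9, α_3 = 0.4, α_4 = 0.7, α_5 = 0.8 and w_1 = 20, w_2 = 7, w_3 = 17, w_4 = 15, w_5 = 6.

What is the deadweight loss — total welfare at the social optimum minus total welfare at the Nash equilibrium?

∂u_i/∂x_i = α_i − 1, so hospital i contributes w_i if α_i > 1, else 0.
α_i > 1 for i ∈ {1}; NE contributions (20, 0, 0, 0, 0), X = 20.
W^NE = Σw_i − X^NE + (Σα_i)·X^NE = 65 + 3.4·20 = 133.
Planner: ∂(Σu_j)/∂x_i = Σα_j − 1 = 3.4 > 0, so everyone contributes w_i; X^SO = 65, W^SO = 65 + 3.4·65 = 286.
Deadweight loss = 153.

153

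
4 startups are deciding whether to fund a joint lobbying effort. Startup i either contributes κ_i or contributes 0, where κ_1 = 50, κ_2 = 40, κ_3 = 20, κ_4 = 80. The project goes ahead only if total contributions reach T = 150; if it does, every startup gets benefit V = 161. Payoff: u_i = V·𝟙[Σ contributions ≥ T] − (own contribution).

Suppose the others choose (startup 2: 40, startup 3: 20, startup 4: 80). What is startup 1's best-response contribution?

50

Others' total = 140. Contributing 50 brings total to 190 ≥ 150: gain V − κ_1 = 111.
Best response: 50.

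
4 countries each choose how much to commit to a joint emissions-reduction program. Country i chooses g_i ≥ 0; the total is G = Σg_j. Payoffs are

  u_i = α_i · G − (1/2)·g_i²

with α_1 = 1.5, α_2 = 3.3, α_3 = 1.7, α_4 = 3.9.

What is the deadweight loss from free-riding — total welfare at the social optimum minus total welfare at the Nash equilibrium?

Country i's FOC: ∂u_i/∂g_i = α_i − g_i = 0, so g_i* = α_i.
NE contributions = (1.5, 3.3, 1.7, 3.9); G = 10.4.
W^NE = (Σα)·G − ½Σα_i² = 10.4² − ½·31.24 = 92.54.
Planner sets g_i = Σα_j = 10.4 for every i, so G^SO = 4·10.4 = 41.6.
W^SO = (Σα)·G^SO − ½·4·(Σα)² = (4/2)·10.4² = 216.32.
Deadweight loss = W^SO − W^NE = 123.78.

123.78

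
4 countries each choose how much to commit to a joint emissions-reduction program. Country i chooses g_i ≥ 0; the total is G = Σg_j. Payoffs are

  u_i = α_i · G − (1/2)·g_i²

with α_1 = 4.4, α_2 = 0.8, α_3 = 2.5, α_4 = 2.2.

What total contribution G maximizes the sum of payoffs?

Planner FOC: ∂(Σu_j)/∂g_i = (Σα_j) − g_i = 0, so g_i^SO = Σα_j = 9.9 for every i; G^SO = 39.6.

39.6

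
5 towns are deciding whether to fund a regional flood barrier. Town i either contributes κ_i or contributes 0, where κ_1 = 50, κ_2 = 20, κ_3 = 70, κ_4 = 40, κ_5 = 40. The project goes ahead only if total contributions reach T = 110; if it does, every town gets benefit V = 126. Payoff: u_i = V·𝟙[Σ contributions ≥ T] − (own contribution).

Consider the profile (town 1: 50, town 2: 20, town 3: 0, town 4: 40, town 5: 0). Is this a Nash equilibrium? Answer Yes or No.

Yes

Total = 110 ≥ 110: provided.
Town 1 (pledges 50, payoff 76): dropping to 0 → total 60, payoff 0. No gain.
Town 2 (pledges 20, payoff 106): dropping to 0 → total 90, payoff 0. No gain.
Town 3 (pledges 0, payoff 126): pledging 70 → total 180, payoff 56. No gain.
Town 4 (pledges 40, payoff 86): dropping to 0 → total 70, payoff 0. No gain.
Town 5 (pledges 0, payoff 126): pledging 40 → total 150, payoff 86. No gain.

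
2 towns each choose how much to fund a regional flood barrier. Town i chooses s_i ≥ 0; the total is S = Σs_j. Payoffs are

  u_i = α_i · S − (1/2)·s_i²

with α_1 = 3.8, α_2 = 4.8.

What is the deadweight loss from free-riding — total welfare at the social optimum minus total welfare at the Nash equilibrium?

18.74

Town i's FOC: ∂u_i/∂s_i = α_i − s_i = 0, so s_i* = α_i.
NE contributions = (3.8, 4.8); S = 8.6.
W^NE = (Σα)·S − ½Σα_i² = 8.6² − ½·37.48 = 55.22.
Planner sets s_i = Σα_j = 8.6 for every i, so S^SO = 2·8.6 = 17.2.
W^SO = (Σα)·S^SO − ½·2·(Σα)² = (2/2)·8.6² = 73.96.
Deadweight loss = W^SO − W^NE = 18.74.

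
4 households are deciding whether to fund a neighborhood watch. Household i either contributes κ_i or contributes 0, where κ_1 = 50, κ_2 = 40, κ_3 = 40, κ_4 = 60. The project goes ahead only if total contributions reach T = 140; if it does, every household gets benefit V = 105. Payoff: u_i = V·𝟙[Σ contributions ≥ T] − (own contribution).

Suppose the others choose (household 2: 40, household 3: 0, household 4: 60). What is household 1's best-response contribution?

Others' total = 100. Contributing 50 brings total to 150 ≥ 140: gain V − κ_1 = 55.
Best response: 50.

50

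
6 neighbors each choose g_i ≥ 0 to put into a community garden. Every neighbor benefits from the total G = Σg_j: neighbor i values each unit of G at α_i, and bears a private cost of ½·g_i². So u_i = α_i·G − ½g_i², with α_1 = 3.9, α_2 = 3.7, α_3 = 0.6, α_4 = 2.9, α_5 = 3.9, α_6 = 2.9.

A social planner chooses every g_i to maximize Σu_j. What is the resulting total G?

Planner FOC: ∂(Σu_j)/∂g_i = (Σα_j) − g_i = 0, so g_i^SO = Σα_j = 17.9 for every i; G^SO = 107.4.

107.4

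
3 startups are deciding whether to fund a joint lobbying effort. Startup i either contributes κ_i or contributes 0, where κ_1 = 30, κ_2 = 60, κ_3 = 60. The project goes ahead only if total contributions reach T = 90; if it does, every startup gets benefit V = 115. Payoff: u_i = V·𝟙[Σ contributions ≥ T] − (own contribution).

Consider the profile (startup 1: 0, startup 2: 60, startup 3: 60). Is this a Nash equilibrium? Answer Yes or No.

Yes

Total = 120 ≥ 90: provided.
Startup 1 (pledges 0, payoff 115): pledging 30 → total 150, payoff 85. No gain.
Startup 2 (pledges 60, payoff 55): dropping to 0 → total 60, payoff 0. No gain.
Startup 3 (pledges 60, payoff 55): dropping to 0 → total 60, payoff 0. No gain.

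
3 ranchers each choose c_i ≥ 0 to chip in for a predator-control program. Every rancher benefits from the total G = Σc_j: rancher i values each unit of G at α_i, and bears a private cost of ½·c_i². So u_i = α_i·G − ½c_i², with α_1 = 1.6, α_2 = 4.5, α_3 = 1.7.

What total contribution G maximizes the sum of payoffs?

Planner FOC: ∂(Σu_j)/∂c_i = (Σα_j) − c_i = 0, so c_i^SO = Σα_j = 7.8 for every i; G^SO = 23.4.

23.4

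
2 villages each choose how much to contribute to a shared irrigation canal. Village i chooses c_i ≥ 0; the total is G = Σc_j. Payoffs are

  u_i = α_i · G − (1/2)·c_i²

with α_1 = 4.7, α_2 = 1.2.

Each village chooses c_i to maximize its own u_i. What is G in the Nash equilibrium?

Village i's FOC: ∂u_i/∂c_i = α_i − c_i = 0, so c_i* = α_i.
NE contributions = (4.7, 1.2); G = 5.9.

5.9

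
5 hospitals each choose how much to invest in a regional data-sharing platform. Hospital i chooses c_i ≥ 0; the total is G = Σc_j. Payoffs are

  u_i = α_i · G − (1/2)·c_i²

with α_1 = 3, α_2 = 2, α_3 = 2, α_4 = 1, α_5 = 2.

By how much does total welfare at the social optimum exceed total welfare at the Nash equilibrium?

161

Hospital i's FOC: ∂u_i/∂c_i = α_i − c_i = 0, so c_i* = α_i.
NE contributions = (3, 2, 2, 1, 2); G = 10.
W^NE = (Σα)·G − ½Σα_i² = 10² − ½·22 = 89.
Planner sets c_i = Σα_j = 10 for every i, so G^SO = 5·10 = 50.
W^SO = (Σα)·G^SO − ½·5·(Σα)² = (5/2)·10² = 250.
Deadweight loss = W^SO − W^NE = 161.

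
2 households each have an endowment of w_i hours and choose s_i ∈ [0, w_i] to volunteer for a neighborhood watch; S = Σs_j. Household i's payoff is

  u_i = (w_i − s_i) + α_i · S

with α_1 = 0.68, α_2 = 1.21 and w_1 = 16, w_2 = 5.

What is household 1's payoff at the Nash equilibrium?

19.4

∂u_i/∂s_i = α_i − 1, so household i contributes w_i if α_i > 1, else 0.
α_i > 1 for i ∈ {2}; NE contributions (0, 5), S = 5.
u_1 = (16 − 0) + 0.68·5 = 19.4.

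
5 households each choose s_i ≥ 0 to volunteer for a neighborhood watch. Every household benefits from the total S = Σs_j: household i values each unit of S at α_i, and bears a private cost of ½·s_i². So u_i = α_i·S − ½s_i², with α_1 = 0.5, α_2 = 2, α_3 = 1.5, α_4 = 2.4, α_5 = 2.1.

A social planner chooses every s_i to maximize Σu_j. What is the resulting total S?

42.5

Planner FOC: ∂(Σu_j)/∂s_i = (Σα_j) − s_i = 0, so s_i^SO = Σα_j = 8.5 for every i; S^SO = 42.5.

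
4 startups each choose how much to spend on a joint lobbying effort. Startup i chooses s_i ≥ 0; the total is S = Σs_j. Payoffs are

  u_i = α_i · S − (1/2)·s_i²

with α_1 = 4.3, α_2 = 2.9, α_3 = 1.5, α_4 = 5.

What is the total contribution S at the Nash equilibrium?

Startup i's FOC: ∂u_i/∂s_i = α_i − s_i = 0, so s_i* = α_i.
NE contributions = (4.3, 2.9, 1.5, 5); S = 13.7.

13.7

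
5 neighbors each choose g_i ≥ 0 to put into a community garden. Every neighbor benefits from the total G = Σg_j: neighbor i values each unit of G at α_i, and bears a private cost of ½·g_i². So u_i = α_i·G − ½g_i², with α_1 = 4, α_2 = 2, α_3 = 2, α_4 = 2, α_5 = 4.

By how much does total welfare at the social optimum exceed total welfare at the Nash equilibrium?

316

Neighbor i's FOC: ∂u_i/∂g_i = α_i − g_i = 0, so g_i* = α_i.
NE contributions = (4, 2, 2, 2, 4); G = 14.
W^NE = (Σα)·G − ½Σα_i² = 14² − ½·44 = 174.
Planner sets g_i = Σα_j = 14 for every i, so G^SO = 5·14 = 70.
W^SO = (Σα)·G^SO − ½·5·(Σα)² = (5/2)·14² = 490.
Deadweight loss = W^SO − W^NE = 316.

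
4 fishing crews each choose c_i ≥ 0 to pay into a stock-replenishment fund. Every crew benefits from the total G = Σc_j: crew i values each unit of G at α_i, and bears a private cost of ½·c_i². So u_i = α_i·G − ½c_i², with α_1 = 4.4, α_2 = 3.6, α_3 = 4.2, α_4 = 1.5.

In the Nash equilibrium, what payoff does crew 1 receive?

Crew i's FOC: ∂u_i/∂c_i = α_i − c_i = 0, so c_i* = α_i.
NE contributions = (4.4, 3.6, 4.2, 1.5); G = 13.7.
u_1 = α_1·G − ½·(c_1)² = 4.4·13.7 − ½·4.4² = 50.6.

50.6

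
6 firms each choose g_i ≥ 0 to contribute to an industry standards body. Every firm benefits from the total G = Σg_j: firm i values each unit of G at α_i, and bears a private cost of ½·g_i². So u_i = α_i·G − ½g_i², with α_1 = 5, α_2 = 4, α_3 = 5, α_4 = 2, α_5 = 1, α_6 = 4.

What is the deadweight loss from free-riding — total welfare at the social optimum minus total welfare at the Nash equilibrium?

925.5

Firm i's FOC: ∂u_i/∂g_i = α_i − g_i = 0, so g_i* = α_i.
NE contributions = (5, 4, 5, 2, 1, 4); G = 21.
W^NE = (Σα)·G − ½Σα_i² = 21² − ½·87 = 397.5.
Planner sets g_i = Σα_j = 21 for every i, so G^SO = 6·21 = 126.
W^SO = (Σα)·G^SO − ½·6·(Σα)² = (6/2)·21² = 1323.
Deadweight loss = W^SO − W^NE = 925.5.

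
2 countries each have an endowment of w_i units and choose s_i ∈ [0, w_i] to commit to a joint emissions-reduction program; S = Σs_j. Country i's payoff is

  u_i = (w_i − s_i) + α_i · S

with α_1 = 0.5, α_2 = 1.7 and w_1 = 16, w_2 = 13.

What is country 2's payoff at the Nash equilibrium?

22.1

∂u_i/∂s_i = α_i − 1, so country i contributes w_i if α_i > 1, else 0.
α_i > 1 for i ∈ {2}; NE contributions (0, 13), S = 13.
u_2 = (13 − 13) + 1.7·13 = 22.1.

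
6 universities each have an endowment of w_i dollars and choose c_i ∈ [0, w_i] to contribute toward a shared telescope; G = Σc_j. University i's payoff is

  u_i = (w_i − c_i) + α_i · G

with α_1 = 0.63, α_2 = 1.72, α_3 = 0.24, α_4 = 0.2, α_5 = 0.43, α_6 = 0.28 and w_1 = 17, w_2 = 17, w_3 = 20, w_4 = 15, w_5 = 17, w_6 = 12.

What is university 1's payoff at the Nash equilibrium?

27.71

∂u_i/∂c_i = α_i − 1, so university i contributes w_i if α_i > 1, else 0.
α_i > 1 for i ∈ {2}; NE contributions (0, 17, 0, 0, 0, 0), G = 17.
u_1 = (17 − 0) + 0.63·17 = 27.71.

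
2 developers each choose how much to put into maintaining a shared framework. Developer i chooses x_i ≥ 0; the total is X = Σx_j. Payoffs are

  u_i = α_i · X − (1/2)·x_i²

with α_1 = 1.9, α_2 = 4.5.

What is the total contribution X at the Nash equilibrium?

Developer i's FOC: ∂u_i/∂x_i = α_i − x_i = 0, so x_i* = α_i.
NE contributions = (1.9, 4.5); X = 6.4.

6.4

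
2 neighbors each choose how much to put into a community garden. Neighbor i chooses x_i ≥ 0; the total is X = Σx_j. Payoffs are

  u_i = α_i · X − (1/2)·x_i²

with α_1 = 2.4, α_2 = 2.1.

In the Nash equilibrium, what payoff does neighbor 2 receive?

Neighbor i's FOC: ∂u_i/∂x_i = α_i − x_i = 0, so x_i* = α_i.
NE contributions = (2.4, 2.1); X = 4.5.
u_2 = α_2·X − ½·(x_2)² = 2.1·4.5 − ½·2.1² = 7.245.

7.245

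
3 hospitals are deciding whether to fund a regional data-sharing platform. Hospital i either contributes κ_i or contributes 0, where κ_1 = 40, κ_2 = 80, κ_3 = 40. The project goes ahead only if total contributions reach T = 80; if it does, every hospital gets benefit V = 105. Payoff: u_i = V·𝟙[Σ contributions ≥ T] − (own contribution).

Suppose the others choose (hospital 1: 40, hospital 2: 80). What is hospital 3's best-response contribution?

Others' total = 120 ≥ 80; contributing adds cost 40 for no extra benefit.
Best response: 0.

0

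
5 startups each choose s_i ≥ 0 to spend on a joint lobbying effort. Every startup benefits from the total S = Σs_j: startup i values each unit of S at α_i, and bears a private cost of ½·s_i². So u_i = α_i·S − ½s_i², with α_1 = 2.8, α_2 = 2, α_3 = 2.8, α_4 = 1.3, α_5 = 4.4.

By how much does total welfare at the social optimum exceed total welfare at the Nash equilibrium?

Startup i's FOC: ∂u_i/∂s_i = α_i − s_i = 0, so s_i* = α_i.
NE contributions = (2.8, 2, 2.8, 1.3, 4.4); S = 13.3.
W^NE = (Σα)·S − ½Σα_i² = 13.3² − ½·40.73 = 156.525.
Planner sets s_i = Σα_j = 13.3 for every i, so S^SO = 5·13.3 = 66.5.
W^SO = (Σα)·S^SO − ½·5·(Σα)² = (5/2)·13.3² = 442.225.
Deadweight loss = W^SO − W^NE = 285.7.

285.7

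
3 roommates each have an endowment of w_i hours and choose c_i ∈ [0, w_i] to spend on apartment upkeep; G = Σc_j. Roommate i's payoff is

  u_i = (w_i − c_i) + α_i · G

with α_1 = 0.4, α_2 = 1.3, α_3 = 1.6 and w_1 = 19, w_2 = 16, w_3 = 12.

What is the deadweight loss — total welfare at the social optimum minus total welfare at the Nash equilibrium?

43.7

∂u_i/∂c_i = α_i − 1, so roommate i contributes w_i if α_i > 1, else 0.
α_i > 1 for i ∈ {2, 3}; NE contributions (0, 16, 12), G = 28.
W^NE = Σw_i − G^NE + (Σα_i)·G^NE = 47 + 2.3·28 = 111.4.
Planner: ∂(Σu_j)/∂c_i = Σα_j − 1 = 2.3 > 0, so everyone contributes w_i; G^SO = 47, W^SO = 47 + 2.3·47 = 155.1.
Deadweight loss = 43.7.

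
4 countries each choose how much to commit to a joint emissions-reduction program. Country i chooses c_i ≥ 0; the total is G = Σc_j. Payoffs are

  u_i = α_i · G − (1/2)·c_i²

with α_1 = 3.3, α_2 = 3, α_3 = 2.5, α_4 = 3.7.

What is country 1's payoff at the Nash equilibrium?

35.805

Country i's FOC: ∂u_i/∂c_i = α_i − c_i = 0, so c_i* = α_i.
NE contributions = (3.3, 3, 2.5, 3.7); G = 12.5.
u_1 = α_1·G − ½·(c_1)² = 3.3·12.5 − ½·3.3² = 35.805.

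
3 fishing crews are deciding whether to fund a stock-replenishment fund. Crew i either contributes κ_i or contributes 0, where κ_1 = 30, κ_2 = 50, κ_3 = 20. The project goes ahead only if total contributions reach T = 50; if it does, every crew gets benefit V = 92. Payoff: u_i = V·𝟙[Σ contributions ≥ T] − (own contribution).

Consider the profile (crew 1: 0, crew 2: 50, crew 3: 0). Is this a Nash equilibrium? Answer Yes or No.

Total = 50 ≥ 50: provided.
Crew 1 (pledges 0, payoff 92): pledging 30 → total 80, payoff 62. No gain.
Crew 2 (pledges 50, payoff 42): dropping to 0 → total 0, payoff 0. No gain.
Crew 3 (pledges 0, payoff 92): pledging 20 → total 70, payoff 72. No gain.

Yes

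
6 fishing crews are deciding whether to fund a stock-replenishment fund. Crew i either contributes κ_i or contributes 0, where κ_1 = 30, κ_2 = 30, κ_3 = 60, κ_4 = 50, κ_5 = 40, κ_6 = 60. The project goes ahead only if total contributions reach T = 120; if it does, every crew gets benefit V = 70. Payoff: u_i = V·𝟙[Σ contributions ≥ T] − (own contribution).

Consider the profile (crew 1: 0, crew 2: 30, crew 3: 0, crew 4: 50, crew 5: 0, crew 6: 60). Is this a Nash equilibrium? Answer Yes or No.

Yes

Total = 140 ≥ 120: provided.
Crew 1 (pledges 0, payoff 70): pledging 30 → total 170, payoff 40. No gain.
Crew 2 (pledges 30, payoff 40): dropping to 0 → total 110, payoff 0. No gain.
Crew 3 (pledges 0, payoff 70): pledging 60 → total 200, payoff 10. No gain.
Crew 4 (pledges 50, payoff 20): dropping to 0 → total 90, payoff 0. No gain.
Crew 5 (pledges 0, payoff 70): pledging 40 → total 180, payoff 30. No gain.
Crew 6 (pledges 60, payoff 10): dropping to 0 → total 80, payoff 0. No gain.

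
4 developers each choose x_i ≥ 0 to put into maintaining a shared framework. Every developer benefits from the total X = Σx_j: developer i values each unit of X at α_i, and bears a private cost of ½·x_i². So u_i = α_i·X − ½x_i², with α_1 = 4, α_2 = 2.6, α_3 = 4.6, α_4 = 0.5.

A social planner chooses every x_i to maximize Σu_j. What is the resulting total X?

46.8

Planner FOC: ∂(Σu_j)/∂x_i = (Σα_j) − x_i = 0, so x_i^SO = Σα_j = 11.7 for every i; X^SO = 46.8.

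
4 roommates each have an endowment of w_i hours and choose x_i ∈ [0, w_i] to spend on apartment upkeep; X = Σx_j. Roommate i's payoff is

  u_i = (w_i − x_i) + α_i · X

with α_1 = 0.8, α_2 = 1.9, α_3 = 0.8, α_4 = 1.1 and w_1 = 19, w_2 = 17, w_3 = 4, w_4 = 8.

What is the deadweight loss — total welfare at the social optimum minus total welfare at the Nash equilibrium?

82.8

∂u_i/∂x_i = α_i − 1, so roommate i contributes w_i if α_i > 1, else 0.
α_i > 1 for i ∈ {2, 4}; NE contributions (0, 17, 0, 8), X = 25.
W^NE = Σw_i − X^NE + (Σα_i)·X^NE = 48 + 3.6·25 = 138.
Planner: ∂(Σu_j)/∂x_i = Σα_j − 1 = 3.6 > 0, so everyone contributes w_i; X^SO = 48, W^SO = 48 + 3.6·48 = 220.8.
Deadweight loss = 82.8.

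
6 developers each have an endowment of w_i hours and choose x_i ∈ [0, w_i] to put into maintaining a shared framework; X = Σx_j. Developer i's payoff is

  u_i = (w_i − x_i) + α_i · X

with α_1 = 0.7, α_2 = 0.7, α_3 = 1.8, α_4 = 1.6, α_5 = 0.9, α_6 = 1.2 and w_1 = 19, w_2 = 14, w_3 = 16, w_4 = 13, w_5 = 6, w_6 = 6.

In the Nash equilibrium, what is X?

∂u_i/∂x_i = α_i − 1, so developer i contributes w_i if α_i > 1, else 0.
α_i > 1 for i ∈ {3, 4, 6}; NE contributions (0, 0, 16, 13, 0, 6), X = 35.

35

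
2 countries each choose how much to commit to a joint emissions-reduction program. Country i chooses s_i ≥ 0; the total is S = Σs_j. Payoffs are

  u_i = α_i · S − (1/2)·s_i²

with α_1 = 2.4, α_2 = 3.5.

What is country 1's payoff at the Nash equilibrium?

11.28

Country i's FOC: ∂u_i/∂s_i = α_i − s_i = 0, so s_i* = α_i.
NE contributions = (2.4, 3.5); S = 5.9.
u_1 = α_1·S − ½·(s_1)² = 2.4·5.9 − ½·2.4² = 11.28.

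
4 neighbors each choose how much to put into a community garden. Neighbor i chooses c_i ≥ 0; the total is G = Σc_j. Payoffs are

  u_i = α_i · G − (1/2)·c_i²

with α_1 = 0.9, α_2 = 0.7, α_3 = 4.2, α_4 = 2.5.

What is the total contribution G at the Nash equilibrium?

Neighbor i's FOC: ∂u_i/∂c_i = α_i − c_i = 0, so c_i* = α_i.
NE contributions = (0.9, 0.7, 4.2, 2.5); G = 8.3.

8.3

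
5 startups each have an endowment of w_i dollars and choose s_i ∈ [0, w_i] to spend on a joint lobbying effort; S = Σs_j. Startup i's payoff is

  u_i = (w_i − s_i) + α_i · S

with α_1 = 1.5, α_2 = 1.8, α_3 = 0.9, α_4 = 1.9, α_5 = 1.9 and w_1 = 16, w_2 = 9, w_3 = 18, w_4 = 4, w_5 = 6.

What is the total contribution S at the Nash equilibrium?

35

∂u_i/∂s_i = α_i − 1, so startup i contributes w_i if α_i > 1, else 0.
α_i > 1 for i ∈ {1, 2, 4, 5}; NE contributions (16, 9, 0, 4, 6), S = 35.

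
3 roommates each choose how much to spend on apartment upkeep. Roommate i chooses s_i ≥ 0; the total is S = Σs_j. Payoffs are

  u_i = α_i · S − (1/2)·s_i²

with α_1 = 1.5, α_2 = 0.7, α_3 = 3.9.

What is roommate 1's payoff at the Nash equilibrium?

8.025

Roommate i's FOC: ∂u_i/∂s_i = α_i − s_i = 0, so s_i* = α_i.
NE contributions = (1.5, 0.7, 3.9); S = 6.1.
u_1 = α_1·S − ½·(s_1)² = 1.5·6.1 − ½·1.5² = 8.025.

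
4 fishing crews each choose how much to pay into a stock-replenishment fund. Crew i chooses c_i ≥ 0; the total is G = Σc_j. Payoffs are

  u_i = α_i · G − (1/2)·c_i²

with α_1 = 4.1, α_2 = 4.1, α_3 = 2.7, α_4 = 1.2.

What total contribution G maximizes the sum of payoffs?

Planner FOC: ∂(Σu_j)/∂c_i = (Σα_j) − c_i = 0, so c_i^SO = Σα_j = 12.1 for every i; G^SO = 48.4.

48.4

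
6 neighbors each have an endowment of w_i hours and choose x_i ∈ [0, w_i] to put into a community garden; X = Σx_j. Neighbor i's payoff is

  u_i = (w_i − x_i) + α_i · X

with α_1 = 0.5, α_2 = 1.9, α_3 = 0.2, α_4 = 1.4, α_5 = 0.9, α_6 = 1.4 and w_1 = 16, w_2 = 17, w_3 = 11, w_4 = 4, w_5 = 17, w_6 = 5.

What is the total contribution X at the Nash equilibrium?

26

∂u_i/∂x_i = α_i − 1, so neighbor i contributes w_i if α_i > 1, else 0.
α_i > 1 for i ∈ {2, 4, 6}; NE contributions (0, 17, 0, 4, 0, 5), X = 26.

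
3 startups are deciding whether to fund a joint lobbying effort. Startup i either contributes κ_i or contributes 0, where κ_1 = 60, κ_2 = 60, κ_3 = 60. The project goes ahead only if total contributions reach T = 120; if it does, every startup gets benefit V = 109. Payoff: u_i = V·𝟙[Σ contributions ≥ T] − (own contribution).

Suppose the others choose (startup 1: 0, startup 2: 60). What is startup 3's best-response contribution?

60

Others' total = 60. Contributing 60 brings total to 120 ≥ 120: gain V − κ_3 = 49.
Best response: 60.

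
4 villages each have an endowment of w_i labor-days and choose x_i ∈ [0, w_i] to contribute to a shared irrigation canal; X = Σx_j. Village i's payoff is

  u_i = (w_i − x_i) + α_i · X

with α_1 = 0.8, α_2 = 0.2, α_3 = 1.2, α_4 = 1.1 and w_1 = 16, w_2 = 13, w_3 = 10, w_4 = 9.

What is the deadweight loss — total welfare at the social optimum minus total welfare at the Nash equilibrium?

66.7

∂u_i/∂x_i = α_i − 1, so village i contributes w_i if α_i > 1, else 0.
α_i > 1 for i ∈ {3, 4}; NE contributions (0, 0, 10, 9), X = 19.
W^NE = Σw_i − X^NE + (Σα_i)·X^NE = 48 + 2.3·19 = 91.7.
Planner: ∂(Σu_j)/∂x_i = Σα_j − 1 = 2.3 > 0, so everyone contributes w_i; X^SO = 48, W^SO = 48 + 2.3·48 = 158.4.
Deadweight loss = 66.7.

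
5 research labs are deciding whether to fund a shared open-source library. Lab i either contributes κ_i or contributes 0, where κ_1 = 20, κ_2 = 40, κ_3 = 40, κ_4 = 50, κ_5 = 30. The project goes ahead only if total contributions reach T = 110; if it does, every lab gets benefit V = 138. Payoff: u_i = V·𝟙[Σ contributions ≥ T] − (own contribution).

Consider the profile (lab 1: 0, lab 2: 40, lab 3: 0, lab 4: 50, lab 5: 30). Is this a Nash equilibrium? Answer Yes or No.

Yes

Total = 120 ≥ 110: provided.
Lab 1 (pledges 0, payoff 138): pledging 20 → total 140, payoff 118. No gain.
Lab 2 (pledges 40, payoff 98): dropping to 0 → total 80, payoff 0. No gain.
Lab 3 (pledges 0, payoff 138): pledging 40 → total 160, payoff 98. No gain.
Lab 4 (pledges 50, payoff 88): dropping to 0 → total 70, payoff 0. No gain.
Lab 5 (pledges 30, payoff 108): dropping to 0 → total 90, payoff 0. No gain.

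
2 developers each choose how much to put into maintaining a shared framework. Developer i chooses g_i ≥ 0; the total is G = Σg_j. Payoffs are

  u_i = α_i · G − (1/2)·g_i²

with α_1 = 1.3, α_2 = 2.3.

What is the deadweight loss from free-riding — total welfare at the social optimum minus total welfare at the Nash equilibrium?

Developer i's FOC: ∂u_i/∂g_i = α_i − g_i = 0, so g_i* = α_i.
NE contributions = (1.3, 2.3); G = 3.6.
W^NE = (Σα)·G − ½Σα_i² = 3.6² − ½·6.98 = 9.47.
Planner sets g_i = Σα_j = 3.6 for every i, so G^SO = 2·3.6 = 7.2.
W^SO = (Σα)·G^SO − ½·2·(Σα)² = (2/2)·3.6² = 12.96.
Deadweight loss = W^SO − W^NE = 3.49.

3.49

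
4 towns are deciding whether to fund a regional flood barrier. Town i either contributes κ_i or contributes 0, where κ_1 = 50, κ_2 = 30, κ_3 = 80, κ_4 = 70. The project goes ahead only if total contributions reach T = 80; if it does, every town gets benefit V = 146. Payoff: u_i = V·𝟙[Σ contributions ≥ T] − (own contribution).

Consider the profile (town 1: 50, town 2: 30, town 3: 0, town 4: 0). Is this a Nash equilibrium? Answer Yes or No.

Yes

Total = 80 ≥ 80: provided.
Town 1 (pledges 50, payoff 96): dropping to 0 → total 30, payoff 0. No gain.
Town 2 (pledges 30, payoff 116): dropping to 0 → total 50, payoff 0. No gain.
Town 3 (pledges 0, payoff 146): pledging 80 → total 160, payoff 66. No gain.
Town 4 (pledges 0, payoff 146): pledging 70 → total 150, payoff 76. No gain.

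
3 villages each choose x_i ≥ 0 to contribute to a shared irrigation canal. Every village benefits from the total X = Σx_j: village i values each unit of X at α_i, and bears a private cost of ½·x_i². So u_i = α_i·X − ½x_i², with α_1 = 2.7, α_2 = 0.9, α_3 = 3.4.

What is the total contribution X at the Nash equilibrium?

Village i's FOC: ∂u_i/∂x_i = α_i − x_i = 0, so x_i* = α_i.
NE contributions = (2.7, 0.9, 3.4); X = 7.

7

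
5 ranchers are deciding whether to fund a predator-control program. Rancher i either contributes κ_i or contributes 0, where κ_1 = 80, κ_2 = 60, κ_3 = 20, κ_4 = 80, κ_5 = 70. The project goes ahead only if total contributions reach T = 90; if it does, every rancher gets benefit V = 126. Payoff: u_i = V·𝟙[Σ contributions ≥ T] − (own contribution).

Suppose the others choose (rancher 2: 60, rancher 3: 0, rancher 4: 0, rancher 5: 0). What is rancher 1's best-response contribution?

80

Others' total = 60. Contributing 80 brings total to 140 ≥ 90: gain V − κ_1 = 46.
Best response: 80.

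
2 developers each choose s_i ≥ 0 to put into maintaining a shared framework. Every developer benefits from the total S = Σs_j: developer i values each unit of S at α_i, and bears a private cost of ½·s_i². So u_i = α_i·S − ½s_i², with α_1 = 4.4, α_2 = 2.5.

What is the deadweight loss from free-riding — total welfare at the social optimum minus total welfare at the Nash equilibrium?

Developer i's FOC: ∂u_i/∂s_i = α_i − s_i = 0, so s_i* = α_i.
NE contributions = (4.4, 2.5); S = 6.9.
W^NE = (Σα)·S − ½Σα_i² = 6.9² − ½·25.61 = 34.805.
Planner sets s_i = Σα_j = 6.9 for every i, so S^SO = 2·6.9 = 13.8.
W^SO = (Σα)·S^SO − ½·2·(Σα)² = (2/2)·6.9² = 47.61.
Deadweight loss = W^SO − W^NE = 12.805.

12.805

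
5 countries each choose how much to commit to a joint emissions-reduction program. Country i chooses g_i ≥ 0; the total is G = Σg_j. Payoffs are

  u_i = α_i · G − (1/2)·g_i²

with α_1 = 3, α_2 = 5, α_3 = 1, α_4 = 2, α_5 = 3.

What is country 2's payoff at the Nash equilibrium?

57.5

Country i's FOC: ∂u_i/∂g_i = α_i − g_i = 0, so g_i* = α_i.
NE contributions = (3, 5, 1, 2, 3); G = 14.
u_2 = α_2·G − ½·(g_2)² = 5·14 − ½·5² = 57.5.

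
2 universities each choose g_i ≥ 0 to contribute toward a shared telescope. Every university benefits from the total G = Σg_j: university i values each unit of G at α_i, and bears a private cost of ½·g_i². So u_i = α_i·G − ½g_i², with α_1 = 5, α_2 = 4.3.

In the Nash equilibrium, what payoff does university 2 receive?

30.745

University i's FOC: ∂u_i/∂g_i = α_i − g_i = 0, so g_i* = α_i.
NE contributions = (5, 4.3); G = 9.3.
u_2 = α_2·G − ½·(g_2)² = 4.3·9.3 − ½·4.3² = 30.745.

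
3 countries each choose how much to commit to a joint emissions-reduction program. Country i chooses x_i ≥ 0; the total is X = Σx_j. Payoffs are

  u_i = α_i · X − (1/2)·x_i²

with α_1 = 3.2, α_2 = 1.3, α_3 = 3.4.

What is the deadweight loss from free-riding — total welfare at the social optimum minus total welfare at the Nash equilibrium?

42.95

Country i's FOC: ∂u_i/∂x_i = α_i − x_i = 0, so x_i* = α_i.
NE contributions = (3.2, 1.3, 3.4); X = 7.9.
W^NE = (Σα)·X − ½Σα_i² = 7.9² − ½·23.49 = 50.665.
Planner sets x_i = Σα_j = 7.9 for every i, so X^SO = 3·7.9 = 23.7.
W^SO = (Σα)·X^SO − ½·3·(Σα)² = (3/2)·7.9² = 93.615.
Deadweight loss = W^SO − W^NE = 42.95.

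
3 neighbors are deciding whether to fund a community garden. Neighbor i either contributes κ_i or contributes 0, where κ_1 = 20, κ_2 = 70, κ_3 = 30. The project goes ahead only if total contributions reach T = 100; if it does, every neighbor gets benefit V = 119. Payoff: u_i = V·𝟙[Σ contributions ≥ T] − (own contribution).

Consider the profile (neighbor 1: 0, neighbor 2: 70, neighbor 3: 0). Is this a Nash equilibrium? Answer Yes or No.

No

Total = 70 < 100: not provided.
Neighbor 1 (pledges 0, payoff 0): pledging 20 → total 90, payoff -20. No gain.
Neighbor 2 (pledges 70, payoff -70): dropping to 0 → total 0, payoff 0. Profitable deviation.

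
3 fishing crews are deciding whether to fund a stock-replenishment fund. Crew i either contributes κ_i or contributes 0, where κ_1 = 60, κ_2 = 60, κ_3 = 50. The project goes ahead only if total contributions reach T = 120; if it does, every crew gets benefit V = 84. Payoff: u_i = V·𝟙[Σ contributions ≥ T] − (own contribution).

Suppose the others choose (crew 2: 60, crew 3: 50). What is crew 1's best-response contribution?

60

Others' total = 110. Contributing 60 brings total to 170 ≥ 120: gain V − κ_1 = 24.
Best response: 60.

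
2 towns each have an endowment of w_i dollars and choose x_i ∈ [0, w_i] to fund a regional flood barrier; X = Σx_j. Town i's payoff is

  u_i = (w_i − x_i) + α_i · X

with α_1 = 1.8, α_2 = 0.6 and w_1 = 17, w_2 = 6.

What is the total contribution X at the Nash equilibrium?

∂u_i/∂x_i = α_i − 1, so town i contributes w_i if α_i > 1, else 0.
α_i > 1 for i ∈ {1}; NE contributions (17, 0), X = 17.

17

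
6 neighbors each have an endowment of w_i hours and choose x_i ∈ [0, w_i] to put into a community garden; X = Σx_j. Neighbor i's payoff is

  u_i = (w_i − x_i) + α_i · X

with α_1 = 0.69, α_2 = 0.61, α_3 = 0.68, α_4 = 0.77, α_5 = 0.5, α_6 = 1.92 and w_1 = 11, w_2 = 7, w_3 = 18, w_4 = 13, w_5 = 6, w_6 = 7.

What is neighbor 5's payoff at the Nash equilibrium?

9.5

∂u_i/∂x_i = α_i − 1, so neighbor i contributes w_i if α_i > 1, else 0.
α_i > 1 for i ∈ {6}; NE contributions (0, 0, 0, 0, 0, 7), X = 7.
u_5 = (6 − 0) + 0.5·7 = 9.5.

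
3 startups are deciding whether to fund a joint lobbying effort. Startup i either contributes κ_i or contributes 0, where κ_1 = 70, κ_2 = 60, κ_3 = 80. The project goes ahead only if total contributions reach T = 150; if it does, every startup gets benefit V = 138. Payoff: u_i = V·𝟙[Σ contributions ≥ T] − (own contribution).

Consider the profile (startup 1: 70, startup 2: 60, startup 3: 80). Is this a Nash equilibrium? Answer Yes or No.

No

Total = 210 ≥ 150: provided.
Startup 1 (pledges 70, payoff 68): dropping to 0 → total 140, payoff 0. No gain.
Startup 2 (pledges 60, payoff 78): dropping to 0 → total 150, payoff 138. Profitable deviation.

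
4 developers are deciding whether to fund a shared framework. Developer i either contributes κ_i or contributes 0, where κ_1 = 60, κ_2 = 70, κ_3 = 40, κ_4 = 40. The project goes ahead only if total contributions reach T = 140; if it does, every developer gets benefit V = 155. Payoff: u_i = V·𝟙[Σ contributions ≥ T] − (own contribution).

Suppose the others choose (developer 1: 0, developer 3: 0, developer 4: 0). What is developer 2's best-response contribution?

Others' total = 0. Even contributing 70 gives 70 < 140: no benefit either way.
Best response: 0.

0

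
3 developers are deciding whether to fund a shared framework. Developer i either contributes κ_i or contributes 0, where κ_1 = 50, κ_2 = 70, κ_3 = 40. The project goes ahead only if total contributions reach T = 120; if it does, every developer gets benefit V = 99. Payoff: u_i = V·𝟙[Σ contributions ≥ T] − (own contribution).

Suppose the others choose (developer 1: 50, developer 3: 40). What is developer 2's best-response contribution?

Others' total = 90. Contributing 70 brings total to 160 ≥ 120: gain V − κ_2 = 29.
Best response: 70.

70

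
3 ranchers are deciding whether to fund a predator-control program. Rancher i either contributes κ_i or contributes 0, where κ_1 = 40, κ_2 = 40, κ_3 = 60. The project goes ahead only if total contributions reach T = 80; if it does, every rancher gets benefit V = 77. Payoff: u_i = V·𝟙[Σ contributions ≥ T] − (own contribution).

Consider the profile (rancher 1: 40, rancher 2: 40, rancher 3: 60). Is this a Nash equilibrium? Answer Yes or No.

Total = 140 ≥ 80: provided.
Rancher 1 (pledges 40, payoff 37): dropping to 0 → total 100, payoff 77. Profitable deviation.

No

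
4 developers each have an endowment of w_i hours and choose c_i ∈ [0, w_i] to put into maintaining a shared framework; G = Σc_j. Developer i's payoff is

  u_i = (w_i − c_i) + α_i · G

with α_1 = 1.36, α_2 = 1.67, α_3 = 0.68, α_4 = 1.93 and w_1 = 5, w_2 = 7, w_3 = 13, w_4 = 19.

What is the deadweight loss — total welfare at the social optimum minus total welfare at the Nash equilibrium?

60.32

∂u_i/∂c_i = α_i − 1, so developer i contributes w_i if α_i > 1, else 0.
α_i > 1 for i ∈ {1, 2, 4}; NE contributions (5, 7, 0, 19), G = 31.
W^NE = Σw_i − G^NE + (Σα_i)·G^NE = 44 + 4.64·31 = 187.84.
Planner: ∂(Σu_j)/∂c_i = Σα_j − 1 = 4.64 > 0, so everyone contributes w_i; G^SO = 44, W^SO = 44 + 4.64·44 = 248.16.
Deadweight loss = 60.32.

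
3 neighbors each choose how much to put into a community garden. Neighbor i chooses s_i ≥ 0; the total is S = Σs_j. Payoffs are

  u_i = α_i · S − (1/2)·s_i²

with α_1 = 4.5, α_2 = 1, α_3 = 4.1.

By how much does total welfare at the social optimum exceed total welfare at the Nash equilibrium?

Neighbor i's FOC: ∂u_i/∂s_i = α_i − s_i = 0, so s_i* = α_i.
NE contributions = (4.5, 1, 4.1); S = 9.6.
W^NE = (Σα)·S − ½Σα_i² = 9.6² − ½·38.06 = 73.13.
Planner sets s_i = Σα_j = 9.6 for every i, so S^SO = 3·9.6 = 28.8.
W^SO = (Σα)·S^SO − ½·3·(Σα)² = (3/2)·9.6² = 138.24.
Deadweight loss = W^SO − W^NE = 65.11.

65.11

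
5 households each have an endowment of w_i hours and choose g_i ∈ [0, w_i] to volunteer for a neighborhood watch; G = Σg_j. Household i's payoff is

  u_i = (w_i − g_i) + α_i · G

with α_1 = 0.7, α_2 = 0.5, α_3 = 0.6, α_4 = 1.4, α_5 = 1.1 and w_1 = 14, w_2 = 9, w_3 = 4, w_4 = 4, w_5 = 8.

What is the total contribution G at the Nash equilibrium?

∂u_i/∂g_i = α_i − 1, so household i contributes w_i if α_i > 1, else 0.
α_i > 1 for i ∈ {4, 5}; NE contributions (0, 0, 0, 4, 8), G = 12.

12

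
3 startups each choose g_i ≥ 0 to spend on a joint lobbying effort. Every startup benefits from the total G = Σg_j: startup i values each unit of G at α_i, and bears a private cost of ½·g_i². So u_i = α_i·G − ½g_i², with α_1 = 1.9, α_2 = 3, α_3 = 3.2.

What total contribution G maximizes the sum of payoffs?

Planner FOC: ∂(Σu_j)/∂g_i = (Σα_j) − g_i = 0, so g_i^SO = Σα_j = 8.1 for every i; G^SO = 24.3.

24.3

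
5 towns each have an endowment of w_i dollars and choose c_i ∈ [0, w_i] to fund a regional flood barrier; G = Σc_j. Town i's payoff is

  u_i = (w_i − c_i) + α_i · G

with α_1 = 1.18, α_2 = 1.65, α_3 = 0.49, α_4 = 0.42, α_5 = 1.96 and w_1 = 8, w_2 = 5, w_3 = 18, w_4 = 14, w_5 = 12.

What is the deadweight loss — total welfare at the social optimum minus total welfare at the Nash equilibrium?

150.4

∂u_i/∂c_i = α_i − 1, so town i contributes w_i if α_i > 1, else 0.
α_i > 1 for i ∈ {1, 2, 5}; NE contributions (8, 5, 0, 0, 12), G = 25.
W^NE = Σw_i − G^NE + (Σα_i)·G^NE = 57 + 4.7·25 = 174.5.
Planner: ∂(Σu_j)/∂c_i = Σα_j − 1 = 4.7 > 0, so everyone contributes w_i; G^SO = 57, W^SO = 57 + 4.7·57 = 324.9.
Deadweight loss = 150.4.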